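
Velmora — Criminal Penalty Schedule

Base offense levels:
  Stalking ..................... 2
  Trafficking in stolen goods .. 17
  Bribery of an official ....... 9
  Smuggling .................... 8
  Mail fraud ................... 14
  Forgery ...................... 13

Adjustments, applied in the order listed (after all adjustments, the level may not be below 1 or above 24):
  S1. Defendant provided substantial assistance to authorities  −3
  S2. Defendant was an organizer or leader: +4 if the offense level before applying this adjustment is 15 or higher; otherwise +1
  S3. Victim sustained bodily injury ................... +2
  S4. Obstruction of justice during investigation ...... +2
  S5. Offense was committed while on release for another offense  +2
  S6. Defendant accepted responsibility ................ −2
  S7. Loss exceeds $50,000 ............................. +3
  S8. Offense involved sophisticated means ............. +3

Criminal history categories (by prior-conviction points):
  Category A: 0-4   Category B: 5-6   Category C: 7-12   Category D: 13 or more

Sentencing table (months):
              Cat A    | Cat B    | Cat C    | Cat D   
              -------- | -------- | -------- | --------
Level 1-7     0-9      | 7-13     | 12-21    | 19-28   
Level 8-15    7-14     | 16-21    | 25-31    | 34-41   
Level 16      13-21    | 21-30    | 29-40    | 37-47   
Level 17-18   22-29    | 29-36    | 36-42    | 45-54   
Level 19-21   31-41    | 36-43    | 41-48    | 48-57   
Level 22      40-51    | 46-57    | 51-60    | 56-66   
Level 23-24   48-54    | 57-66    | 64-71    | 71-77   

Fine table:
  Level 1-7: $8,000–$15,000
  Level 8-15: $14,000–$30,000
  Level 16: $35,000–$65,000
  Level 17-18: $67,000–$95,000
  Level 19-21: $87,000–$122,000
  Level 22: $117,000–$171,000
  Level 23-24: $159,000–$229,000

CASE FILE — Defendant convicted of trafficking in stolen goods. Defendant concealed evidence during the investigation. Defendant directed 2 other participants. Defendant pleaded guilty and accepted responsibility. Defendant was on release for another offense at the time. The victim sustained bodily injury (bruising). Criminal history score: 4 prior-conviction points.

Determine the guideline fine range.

Base offense level for trafficking in stolen goods: 17.
S2 applies (level before this adjustment is 17 ≥ 15, so +4): 17 + 4 = 21.
S3 applies: 21 + 2 = 23.
S4 applies: 23 + 2 = 25.
S5 applies: 25 + 2 = 27.
S6 applies: 27 − 2 = 25.
S7 does not apply.
Level 25 exceeds the maximum of 24; capped at 24.
Final offense level: 24.
Level 24 falls in the 23-24 band.
Fine table: Level 23-24 → $159,000–$229,000.

$159,000–$229,000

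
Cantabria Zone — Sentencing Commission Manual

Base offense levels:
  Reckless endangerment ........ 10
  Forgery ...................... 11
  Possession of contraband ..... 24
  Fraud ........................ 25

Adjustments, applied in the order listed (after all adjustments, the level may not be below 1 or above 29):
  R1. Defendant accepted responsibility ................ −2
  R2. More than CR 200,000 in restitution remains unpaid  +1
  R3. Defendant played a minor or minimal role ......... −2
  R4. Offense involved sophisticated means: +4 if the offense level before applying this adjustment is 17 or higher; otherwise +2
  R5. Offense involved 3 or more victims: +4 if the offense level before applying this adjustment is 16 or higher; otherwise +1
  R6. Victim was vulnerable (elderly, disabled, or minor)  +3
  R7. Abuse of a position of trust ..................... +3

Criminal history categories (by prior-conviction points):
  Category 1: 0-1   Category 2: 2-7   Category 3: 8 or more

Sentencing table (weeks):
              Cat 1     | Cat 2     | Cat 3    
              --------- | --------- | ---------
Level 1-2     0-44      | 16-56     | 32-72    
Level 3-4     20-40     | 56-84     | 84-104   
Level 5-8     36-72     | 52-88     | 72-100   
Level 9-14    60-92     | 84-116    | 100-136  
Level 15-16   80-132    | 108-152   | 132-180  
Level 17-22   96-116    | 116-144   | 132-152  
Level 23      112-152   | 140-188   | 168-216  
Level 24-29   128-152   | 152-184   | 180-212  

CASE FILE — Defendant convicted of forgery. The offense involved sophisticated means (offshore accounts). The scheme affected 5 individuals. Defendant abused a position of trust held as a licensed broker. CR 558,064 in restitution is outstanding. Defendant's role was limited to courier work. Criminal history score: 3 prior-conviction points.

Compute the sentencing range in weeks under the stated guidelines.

108-152 weeks

Base offense level for forgery: 11.
R2 applies: 11 + 1 = 12.
R3 applies: 12 − 2 = 10.
R4 applies (level before this adjustment is 10 < 17, so +2): 10 + 2 = 12.
R5 applies (level before this adjustment is 12 < 16, so +1): 12 + 1 = 13.
R7 applies: 13 + 3 = 16.
Final offense level: 16.
Criminal history: 3 prior points → Category 2 (2-7).
Level 16 falls in the 15-16 band.
Grid: Level 15-16 × Category 2 = 108-152 weeks.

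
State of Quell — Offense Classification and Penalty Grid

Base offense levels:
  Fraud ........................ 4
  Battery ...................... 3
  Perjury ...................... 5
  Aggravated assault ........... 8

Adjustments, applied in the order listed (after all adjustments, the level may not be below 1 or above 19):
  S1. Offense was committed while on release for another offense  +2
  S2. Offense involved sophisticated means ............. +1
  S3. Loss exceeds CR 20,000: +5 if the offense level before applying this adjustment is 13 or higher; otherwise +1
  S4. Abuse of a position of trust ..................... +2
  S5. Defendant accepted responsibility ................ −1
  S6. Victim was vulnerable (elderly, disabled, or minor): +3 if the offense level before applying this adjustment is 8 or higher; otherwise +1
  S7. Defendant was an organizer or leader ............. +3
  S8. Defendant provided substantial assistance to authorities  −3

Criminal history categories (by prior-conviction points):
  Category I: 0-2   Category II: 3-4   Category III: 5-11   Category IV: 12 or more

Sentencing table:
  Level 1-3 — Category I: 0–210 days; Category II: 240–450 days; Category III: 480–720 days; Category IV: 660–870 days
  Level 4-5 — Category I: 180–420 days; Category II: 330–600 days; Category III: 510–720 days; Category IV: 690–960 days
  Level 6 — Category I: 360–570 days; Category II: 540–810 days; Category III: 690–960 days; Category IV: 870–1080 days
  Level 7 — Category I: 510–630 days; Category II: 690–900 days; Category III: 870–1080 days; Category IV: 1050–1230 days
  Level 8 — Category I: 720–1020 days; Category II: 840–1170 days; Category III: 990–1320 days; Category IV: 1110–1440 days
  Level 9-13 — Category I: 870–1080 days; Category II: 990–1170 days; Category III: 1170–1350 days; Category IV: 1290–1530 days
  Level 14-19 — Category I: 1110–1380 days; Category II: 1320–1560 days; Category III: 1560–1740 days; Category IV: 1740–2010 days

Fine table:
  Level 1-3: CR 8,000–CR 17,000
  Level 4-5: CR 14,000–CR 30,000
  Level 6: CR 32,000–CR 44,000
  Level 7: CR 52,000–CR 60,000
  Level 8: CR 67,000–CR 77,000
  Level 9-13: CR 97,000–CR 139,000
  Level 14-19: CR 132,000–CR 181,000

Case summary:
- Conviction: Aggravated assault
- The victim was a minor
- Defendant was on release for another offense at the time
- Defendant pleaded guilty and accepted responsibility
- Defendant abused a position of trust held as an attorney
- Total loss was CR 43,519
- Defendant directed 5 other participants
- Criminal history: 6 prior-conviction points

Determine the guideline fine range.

CR 132,000–CR 181,000

Base offense level for aggravated assault: 8.
S1 applies: 8 + 2 = 10.
S3 applies (level before this adjustment is 10 < 13, so +1): 10 + 1 = 11.
S4 applies: 11 + 2 = 13.
S5 applies: 13 − 1 = 12.
S6 applies (level before this adjustment is 12 ≥ 8, so +3): 12 + 3 = 15.
S7 applies: 15 + 3 = 18.
Final offense level: 18.
Level 18 falls in the 14-19 band.
Fine table: Level 14-19 → CR 132,000–CR 181,000.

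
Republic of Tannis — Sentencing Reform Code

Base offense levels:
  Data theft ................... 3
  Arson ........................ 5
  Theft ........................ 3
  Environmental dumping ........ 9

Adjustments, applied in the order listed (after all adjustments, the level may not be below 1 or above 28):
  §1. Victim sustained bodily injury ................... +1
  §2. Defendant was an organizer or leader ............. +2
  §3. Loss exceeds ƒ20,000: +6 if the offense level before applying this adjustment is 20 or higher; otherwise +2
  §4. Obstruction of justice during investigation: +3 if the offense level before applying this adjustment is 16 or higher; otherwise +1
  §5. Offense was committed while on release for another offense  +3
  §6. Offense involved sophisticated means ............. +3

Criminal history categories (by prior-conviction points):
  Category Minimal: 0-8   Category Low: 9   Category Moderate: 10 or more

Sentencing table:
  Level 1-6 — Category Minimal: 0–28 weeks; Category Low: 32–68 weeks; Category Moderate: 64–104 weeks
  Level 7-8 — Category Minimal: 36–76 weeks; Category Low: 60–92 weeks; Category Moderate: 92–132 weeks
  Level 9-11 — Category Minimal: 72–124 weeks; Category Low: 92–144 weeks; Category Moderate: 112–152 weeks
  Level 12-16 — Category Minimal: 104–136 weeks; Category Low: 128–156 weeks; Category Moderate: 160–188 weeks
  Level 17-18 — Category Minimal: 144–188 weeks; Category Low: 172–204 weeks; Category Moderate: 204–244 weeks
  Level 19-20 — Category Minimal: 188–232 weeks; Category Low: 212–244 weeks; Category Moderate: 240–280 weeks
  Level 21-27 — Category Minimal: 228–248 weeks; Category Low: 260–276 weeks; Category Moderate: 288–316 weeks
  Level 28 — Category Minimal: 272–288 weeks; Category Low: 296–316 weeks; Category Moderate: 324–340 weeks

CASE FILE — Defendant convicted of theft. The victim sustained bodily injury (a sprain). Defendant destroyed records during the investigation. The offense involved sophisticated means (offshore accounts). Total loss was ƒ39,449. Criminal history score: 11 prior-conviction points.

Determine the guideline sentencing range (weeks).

Base offense level for theft: 3.
§1 applies: 3 + 1 = 4.
§3 applies (level before this adjustment is 4 < 20, so +2): 4 + 2 = 6.
§4 applies (level before this adjustment is 6 < 16, so +1): 6 + 1 = 7.
§6 applies: 7 + 3 = 10.
Final offense level: 10.
Criminal history: 11 prior points → Category Moderate (10+).
Level 10 falls in the 9-11 band.
Grid: Level 9-11 × Category Moderate = 112-152 weeks.

112-152 weeks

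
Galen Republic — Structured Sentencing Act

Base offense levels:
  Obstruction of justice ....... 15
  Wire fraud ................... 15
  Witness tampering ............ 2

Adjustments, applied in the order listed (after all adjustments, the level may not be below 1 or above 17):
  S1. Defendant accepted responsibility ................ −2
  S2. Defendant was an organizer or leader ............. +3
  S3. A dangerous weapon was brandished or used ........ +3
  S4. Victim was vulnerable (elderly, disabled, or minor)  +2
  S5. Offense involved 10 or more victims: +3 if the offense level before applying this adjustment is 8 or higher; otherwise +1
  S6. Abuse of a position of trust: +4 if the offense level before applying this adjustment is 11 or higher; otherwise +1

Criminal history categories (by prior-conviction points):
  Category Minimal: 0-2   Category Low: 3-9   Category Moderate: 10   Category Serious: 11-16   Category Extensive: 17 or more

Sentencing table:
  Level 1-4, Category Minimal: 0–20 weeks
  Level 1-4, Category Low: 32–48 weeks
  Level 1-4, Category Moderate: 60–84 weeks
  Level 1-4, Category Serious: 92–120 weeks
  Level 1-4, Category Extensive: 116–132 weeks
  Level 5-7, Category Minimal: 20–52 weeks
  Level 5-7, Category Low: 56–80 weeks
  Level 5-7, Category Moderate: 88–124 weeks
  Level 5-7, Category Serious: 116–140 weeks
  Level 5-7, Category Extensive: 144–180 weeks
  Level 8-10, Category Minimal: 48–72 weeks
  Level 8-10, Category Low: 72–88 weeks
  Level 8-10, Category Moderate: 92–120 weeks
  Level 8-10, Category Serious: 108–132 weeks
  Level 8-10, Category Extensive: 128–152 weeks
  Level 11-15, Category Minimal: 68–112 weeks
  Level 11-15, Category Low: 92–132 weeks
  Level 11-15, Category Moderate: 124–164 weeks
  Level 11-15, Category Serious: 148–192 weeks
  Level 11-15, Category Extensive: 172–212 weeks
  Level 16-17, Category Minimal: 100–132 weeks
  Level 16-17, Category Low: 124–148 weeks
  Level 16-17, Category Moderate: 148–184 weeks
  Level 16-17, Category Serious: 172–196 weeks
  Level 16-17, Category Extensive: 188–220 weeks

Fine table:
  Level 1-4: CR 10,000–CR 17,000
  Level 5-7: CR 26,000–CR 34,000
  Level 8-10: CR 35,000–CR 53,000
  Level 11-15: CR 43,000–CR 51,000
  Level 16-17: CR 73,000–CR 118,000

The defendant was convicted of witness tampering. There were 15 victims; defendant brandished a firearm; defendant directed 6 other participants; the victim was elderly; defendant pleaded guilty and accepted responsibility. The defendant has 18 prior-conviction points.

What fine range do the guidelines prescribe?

CR 43,000–CR 51,000

Base offense level for witness tampering: 2.
S1 applies: 2 − 2 = 0.
S2 applies: 0 + 3 = 3.
S3 applies: 3 + 3 = 6.
S4 applies: 6 + 2 = 8.
S5 applies (level before this adjustment is 8 ≥ 8, so +3): 8 + 3 = 11.
S6 does not apply.
Final offense level: 11.
Level 11 falls in the 11-15 band.
Fine table: Level 11-15 → CR 43,000–CR 51,000.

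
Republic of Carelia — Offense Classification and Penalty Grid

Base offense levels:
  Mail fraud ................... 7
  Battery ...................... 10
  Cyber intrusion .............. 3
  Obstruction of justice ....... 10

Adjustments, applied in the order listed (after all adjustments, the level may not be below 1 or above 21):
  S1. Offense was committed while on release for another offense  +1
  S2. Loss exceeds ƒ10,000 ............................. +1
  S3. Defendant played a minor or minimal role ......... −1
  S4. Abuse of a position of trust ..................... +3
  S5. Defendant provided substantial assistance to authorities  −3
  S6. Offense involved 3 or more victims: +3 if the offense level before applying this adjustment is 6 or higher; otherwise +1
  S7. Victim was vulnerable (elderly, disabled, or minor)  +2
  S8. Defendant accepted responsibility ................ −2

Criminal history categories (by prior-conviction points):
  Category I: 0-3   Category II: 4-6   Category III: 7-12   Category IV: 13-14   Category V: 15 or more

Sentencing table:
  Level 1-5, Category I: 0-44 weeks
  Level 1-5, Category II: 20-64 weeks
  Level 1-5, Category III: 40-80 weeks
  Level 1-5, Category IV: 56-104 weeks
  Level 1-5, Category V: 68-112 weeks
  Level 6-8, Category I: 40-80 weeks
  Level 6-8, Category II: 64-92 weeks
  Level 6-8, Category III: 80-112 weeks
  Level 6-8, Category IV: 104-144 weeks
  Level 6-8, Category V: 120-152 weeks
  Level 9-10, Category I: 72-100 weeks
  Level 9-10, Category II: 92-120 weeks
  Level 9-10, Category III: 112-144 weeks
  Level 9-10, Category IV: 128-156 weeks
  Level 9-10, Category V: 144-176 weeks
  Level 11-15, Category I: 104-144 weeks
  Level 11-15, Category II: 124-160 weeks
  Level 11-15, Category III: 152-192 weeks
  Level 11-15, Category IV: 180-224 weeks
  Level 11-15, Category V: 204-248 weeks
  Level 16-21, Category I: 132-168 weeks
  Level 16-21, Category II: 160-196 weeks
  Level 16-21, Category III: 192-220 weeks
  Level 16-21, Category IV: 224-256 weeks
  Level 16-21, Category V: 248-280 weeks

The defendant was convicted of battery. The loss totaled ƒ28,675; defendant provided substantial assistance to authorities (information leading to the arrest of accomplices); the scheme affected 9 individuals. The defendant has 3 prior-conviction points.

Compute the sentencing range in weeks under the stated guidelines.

104-144 weeks

Base offense level for battery: 10.
S1 does not apply.
S2 applies: 10 + 1 = 11.
S3 does not apply.
S5 applies: 11 − 3 = 8.
S6 applies (level before this adjustment is 8 ≥ 6, so +3): 8 + 3 = 11.
S7 does not apply.
Final offense level: 11.
Criminal history: 3 prior points → Category I (0-3).
Level 11 falls in the 11-15 band.
Grid: Level 11-15 × Category I = 104-144 weeks.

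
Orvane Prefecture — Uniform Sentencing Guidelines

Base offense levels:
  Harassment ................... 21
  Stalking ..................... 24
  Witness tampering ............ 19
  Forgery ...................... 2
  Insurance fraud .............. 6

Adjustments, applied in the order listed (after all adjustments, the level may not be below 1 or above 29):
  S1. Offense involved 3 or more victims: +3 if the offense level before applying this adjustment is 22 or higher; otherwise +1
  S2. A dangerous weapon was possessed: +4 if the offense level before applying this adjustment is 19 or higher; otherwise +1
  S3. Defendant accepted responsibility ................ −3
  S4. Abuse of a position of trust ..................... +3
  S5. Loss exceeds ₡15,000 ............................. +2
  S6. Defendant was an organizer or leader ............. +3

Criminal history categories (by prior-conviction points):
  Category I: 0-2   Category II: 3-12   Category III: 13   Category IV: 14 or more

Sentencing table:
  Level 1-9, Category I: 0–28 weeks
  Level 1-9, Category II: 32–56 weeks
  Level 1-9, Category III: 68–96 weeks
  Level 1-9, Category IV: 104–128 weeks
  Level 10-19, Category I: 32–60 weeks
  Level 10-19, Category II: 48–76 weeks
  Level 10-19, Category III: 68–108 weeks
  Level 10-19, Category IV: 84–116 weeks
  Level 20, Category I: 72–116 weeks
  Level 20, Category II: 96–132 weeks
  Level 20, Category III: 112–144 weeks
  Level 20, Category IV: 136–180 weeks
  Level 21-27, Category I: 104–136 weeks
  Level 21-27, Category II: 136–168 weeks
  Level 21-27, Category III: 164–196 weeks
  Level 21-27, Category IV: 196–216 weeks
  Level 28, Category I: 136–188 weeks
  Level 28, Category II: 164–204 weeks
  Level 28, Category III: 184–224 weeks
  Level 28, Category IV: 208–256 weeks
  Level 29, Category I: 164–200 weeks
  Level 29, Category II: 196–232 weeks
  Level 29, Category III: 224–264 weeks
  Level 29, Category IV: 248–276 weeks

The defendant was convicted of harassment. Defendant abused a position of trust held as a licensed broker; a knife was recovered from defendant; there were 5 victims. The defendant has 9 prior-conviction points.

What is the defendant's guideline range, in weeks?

196-232 weeks

Base offense level for harassment: 21.
S1 applies (level before this adjustment is 21 < 22, so +1): 21 + 1 = 22.
S2 applies (level before this adjustment is 22 ≥ 19, so +4): 22 + 4 = 26.
S4 applies: 26 + 3 = 29.
Final offense level: 29.
Criminal history: 9 prior points → Category II (3-12).
Level 29 falls in the 29 band.
Grid: Level 29 × Category II = 196-232 weeks.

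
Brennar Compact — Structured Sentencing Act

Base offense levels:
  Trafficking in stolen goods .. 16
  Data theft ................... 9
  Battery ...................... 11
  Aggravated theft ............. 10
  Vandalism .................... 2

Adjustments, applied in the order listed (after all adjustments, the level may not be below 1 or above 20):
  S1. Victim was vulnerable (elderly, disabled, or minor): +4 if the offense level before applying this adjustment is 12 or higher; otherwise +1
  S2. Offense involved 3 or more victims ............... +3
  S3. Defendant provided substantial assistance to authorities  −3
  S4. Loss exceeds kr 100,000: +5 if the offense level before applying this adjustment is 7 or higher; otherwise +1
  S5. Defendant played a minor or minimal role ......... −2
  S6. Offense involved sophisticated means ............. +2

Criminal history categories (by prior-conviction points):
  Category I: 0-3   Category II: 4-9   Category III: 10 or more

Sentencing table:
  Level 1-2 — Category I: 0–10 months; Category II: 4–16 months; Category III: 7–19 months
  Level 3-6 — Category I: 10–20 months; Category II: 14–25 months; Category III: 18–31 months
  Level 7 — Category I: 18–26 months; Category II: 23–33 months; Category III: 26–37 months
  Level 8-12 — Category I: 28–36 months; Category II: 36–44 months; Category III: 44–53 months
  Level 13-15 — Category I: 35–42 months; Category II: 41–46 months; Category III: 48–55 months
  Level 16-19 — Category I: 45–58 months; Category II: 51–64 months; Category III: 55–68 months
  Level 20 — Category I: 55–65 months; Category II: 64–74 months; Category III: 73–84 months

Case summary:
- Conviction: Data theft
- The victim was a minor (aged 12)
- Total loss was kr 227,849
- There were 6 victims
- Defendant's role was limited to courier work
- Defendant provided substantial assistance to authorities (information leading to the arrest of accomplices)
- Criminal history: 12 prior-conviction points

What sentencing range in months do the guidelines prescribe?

48-55 months

Base offense level for data theft: 9.
S1 applies (level before this adjustment is 9 < 12, so +1): 9 + 1 = 10.
S2 applies: 10 + 3 = 13.
S3 applies: 13 − 3 = 10.
S4 applies (level before this adjustment is 10 ≥ 7, so +5): 10 + 5 = 15.
S5 applies: 15 − 2 = 13.
S6 does not apply.
Final offense level: 13.
Criminal history: 12 prior points → Category III (10+).
Level 13 falls in the 13-15 band.
Grid: Level 13-15 × Category III = 48-55 months.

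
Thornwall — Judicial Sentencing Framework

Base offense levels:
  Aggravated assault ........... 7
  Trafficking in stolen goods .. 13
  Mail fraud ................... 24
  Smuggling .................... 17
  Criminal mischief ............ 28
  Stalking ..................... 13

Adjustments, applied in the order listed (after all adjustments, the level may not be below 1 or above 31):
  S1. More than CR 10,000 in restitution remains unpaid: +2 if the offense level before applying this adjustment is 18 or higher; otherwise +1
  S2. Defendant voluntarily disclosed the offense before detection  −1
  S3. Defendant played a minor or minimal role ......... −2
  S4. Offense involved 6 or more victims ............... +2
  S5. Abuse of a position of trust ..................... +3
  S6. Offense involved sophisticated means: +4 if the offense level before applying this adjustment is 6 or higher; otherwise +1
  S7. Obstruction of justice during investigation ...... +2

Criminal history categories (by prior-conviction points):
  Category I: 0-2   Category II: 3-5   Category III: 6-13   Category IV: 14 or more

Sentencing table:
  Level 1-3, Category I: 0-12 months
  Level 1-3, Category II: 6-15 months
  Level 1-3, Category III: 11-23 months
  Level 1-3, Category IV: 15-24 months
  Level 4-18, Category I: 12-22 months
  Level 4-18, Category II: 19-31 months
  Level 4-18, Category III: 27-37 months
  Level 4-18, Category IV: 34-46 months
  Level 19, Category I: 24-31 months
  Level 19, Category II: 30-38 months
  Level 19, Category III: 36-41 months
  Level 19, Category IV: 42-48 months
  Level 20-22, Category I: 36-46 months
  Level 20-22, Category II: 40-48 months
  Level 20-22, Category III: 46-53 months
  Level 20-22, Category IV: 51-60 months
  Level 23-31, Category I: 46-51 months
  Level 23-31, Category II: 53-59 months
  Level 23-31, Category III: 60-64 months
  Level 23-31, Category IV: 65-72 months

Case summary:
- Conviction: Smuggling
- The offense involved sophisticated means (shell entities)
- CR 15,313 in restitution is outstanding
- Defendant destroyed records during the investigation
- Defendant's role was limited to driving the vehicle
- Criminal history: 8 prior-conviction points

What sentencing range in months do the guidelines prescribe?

46-53 months

Base offense level for smuggling: 17.
S1 applies (level before this adjustment is 17 < 18, so +1): 17 + 1 = 18.
S3 applies: 18 − 2 = 16.
S4 does not apply.
S6 applies (level before this adjustment is 16 ≥ 6, so +4): 16 + 4 = 20.
S7 applies: 20 + 2 = 22.
Final offense level: 22.
Criminal history: 8 prior points → Category III (6-13).
Level 22 falls in the 20-22 band.
Grid: Level 20-22 × Category III = 46-53 months.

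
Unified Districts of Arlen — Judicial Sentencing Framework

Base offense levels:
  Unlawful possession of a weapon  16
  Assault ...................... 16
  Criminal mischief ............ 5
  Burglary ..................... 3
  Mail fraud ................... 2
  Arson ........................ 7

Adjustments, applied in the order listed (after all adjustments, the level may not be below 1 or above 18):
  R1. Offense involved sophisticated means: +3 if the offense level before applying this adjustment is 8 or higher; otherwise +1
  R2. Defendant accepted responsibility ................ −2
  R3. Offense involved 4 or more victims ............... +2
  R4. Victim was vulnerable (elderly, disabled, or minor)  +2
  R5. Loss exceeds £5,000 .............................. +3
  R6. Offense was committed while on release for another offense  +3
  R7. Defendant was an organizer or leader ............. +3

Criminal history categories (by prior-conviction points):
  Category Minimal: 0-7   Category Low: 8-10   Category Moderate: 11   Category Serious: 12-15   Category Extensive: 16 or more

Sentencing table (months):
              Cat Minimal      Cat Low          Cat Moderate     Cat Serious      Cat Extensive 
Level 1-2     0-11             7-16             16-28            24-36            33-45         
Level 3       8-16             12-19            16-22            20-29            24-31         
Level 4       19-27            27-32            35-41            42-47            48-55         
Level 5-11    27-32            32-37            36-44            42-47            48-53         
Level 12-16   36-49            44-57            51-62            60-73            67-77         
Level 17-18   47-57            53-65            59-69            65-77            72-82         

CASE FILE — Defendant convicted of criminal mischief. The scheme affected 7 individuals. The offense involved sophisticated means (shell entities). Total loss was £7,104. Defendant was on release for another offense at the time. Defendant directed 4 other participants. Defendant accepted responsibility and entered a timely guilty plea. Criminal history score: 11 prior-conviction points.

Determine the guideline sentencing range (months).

Base offense level for criminal mischief: 5.
R1 applies (level before this adjustment is 5 < 8, so +1): 5 + 1 = 6.
R2 applies: 6 − 2 = 4.
R3 applies: 4 + 2 = 6.
R4 does not apply.
R5 applies: 6 + 3 = 9.
R6 applies: 9 + 3 = 12.
R7 applies: 12 + 3 = 15.
Final offense level: 15.
Criminal history: 11 prior points → Category Moderate (11).
Level 15 falls in the 12-16 band.
Grid: Level 12-16 × Category Moderate = 51-62 months.

51-62 months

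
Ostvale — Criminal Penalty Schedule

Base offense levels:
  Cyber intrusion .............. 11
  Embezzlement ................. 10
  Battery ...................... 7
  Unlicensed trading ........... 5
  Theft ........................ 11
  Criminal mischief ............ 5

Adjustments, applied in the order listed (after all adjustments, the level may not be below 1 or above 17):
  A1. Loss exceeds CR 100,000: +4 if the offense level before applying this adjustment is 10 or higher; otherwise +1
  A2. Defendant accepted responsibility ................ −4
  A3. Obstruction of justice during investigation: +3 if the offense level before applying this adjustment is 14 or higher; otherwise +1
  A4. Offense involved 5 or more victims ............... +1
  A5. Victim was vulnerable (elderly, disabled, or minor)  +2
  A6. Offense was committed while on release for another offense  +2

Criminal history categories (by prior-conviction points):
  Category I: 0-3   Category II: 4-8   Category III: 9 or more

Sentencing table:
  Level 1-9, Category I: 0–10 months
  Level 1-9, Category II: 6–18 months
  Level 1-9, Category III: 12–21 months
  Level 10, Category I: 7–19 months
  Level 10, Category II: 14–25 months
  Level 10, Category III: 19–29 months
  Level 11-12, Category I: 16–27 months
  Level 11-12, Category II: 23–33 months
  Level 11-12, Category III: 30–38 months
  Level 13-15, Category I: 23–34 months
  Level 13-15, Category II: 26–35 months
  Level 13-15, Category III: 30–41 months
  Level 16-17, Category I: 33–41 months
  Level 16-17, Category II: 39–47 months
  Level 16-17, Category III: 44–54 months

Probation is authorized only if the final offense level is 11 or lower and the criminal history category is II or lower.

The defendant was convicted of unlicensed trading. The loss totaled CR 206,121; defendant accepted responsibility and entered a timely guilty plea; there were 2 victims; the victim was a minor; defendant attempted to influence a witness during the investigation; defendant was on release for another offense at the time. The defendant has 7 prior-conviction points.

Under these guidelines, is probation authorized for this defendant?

Base offense level for unlicensed trading: 5.
A1 applies (level before this adjustment is 5 < 10, so +1): 5 + 1 = 6.
A2 applies: 6 − 4 = 2.
A3 applies (level before this adjustment is 2 < 14, so +1): 2 + 1 = 3.
A4 does not apply.
A5 applies: 3 + 2 = 5.
A6 applies: 5 + 2 = 7.
Final offense level: 7.
Criminal history: 7 prior points → Category II (4-8).
Level 7 falls in the 1-9 band.
Grid: Level 1-9 × Category II = 6-18 months.
Probation check: level 7 ≤ 11 and category II ≤ II → eligible.

Yes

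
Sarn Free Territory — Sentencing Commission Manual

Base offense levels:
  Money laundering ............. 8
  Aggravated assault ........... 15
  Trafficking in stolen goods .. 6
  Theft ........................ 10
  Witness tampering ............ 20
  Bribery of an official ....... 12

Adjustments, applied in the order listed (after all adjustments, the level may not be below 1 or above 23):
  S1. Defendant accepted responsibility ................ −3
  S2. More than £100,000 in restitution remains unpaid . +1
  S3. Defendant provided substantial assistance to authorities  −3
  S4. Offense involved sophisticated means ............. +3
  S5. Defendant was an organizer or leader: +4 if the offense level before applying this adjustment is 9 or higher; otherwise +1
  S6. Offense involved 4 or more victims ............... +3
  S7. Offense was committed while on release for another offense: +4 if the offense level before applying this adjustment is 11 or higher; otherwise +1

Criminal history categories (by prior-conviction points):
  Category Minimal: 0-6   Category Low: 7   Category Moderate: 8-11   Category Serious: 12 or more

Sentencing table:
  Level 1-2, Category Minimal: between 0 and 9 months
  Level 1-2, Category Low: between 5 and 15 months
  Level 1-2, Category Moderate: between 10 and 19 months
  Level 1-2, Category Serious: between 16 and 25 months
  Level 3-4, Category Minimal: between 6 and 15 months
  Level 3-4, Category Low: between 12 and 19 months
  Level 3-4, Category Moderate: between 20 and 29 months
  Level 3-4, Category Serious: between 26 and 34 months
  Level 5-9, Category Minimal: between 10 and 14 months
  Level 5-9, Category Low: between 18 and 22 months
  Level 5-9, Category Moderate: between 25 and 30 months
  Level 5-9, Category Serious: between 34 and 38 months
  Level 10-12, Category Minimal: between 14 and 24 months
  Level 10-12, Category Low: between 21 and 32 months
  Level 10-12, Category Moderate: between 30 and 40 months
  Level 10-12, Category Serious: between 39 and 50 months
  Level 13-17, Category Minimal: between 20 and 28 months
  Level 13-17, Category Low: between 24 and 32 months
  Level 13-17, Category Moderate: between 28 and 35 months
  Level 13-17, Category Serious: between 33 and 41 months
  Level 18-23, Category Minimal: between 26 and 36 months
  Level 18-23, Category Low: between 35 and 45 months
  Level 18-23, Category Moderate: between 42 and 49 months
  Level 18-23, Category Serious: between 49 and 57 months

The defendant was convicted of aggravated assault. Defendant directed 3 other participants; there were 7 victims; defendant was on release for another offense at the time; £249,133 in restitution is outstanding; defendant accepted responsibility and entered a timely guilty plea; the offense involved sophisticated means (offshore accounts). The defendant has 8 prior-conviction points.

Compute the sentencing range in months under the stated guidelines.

42-49 months

Base offense level for aggravated assault: 15.
S1 applies: 15 − 3 = 12.
S2 applies: 12 + 1 = 13.
S3 does not apply.
S4 applies: 13 + 3 = 16.
S5 applies (level before this adjustment is 16 ≥ 9, so +4): 16 + 4 = 20.
S6 applies: 20 + 3 = 23.
S7 applies (level before this adjustment is 23 ≥ 11, so +4): 23 + 4 = 27.
Level 27 exceeds the maximum of 23; capped at 23.
Final offense level: 23.
Criminal history: 8 prior points → Category Moderate (8-11).
Level 23 falls in the 18-23 band.
Grid: Level 18-23 × Category Moderate = 42-49 months.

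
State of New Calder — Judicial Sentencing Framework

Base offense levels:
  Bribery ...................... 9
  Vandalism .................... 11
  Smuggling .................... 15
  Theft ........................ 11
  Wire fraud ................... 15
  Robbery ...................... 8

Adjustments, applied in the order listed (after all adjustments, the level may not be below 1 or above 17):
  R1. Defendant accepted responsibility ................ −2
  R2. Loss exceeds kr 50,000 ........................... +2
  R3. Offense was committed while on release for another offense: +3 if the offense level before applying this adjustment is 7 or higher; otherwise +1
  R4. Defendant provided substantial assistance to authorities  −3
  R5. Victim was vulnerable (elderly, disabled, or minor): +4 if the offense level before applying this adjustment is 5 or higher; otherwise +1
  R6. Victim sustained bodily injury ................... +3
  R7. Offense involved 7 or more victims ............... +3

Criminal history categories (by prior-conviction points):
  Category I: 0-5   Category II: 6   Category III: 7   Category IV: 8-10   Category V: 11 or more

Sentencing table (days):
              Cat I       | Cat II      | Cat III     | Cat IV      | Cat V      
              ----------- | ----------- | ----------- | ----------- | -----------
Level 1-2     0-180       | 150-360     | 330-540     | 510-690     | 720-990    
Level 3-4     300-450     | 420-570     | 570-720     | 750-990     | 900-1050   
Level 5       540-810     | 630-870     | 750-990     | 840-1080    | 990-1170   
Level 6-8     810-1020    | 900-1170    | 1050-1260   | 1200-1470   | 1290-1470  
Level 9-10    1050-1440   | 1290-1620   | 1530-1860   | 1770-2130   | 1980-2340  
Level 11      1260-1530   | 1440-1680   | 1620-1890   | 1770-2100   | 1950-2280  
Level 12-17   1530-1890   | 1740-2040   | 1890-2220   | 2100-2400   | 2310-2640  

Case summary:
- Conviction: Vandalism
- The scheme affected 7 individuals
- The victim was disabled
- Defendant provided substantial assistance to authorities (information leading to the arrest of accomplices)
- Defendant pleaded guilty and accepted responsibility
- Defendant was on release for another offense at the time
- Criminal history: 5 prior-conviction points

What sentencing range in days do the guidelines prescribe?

1530-1890 days

Base offense level for vandalism: 11.
R1 applies: 11 − 2 = 9.
R3 applies (level before this adjustment is 9 ≥ 7, so +3): 9 + 3 = 12.
R4 applies: 12 − 3 = 9.
R5 applies (level before this adjustment is 9 ≥ 5, so +4): 9 + 4 = 13.
R6 does not apply.
R7 applies: 13 + 3 = 16.
Final offense level: 16.
Criminal history: 5 prior points → Category I (0-5).
Level 16 falls in the 12-17 band.
Grid: Level 12-17 × Category I = 1530-1890 days.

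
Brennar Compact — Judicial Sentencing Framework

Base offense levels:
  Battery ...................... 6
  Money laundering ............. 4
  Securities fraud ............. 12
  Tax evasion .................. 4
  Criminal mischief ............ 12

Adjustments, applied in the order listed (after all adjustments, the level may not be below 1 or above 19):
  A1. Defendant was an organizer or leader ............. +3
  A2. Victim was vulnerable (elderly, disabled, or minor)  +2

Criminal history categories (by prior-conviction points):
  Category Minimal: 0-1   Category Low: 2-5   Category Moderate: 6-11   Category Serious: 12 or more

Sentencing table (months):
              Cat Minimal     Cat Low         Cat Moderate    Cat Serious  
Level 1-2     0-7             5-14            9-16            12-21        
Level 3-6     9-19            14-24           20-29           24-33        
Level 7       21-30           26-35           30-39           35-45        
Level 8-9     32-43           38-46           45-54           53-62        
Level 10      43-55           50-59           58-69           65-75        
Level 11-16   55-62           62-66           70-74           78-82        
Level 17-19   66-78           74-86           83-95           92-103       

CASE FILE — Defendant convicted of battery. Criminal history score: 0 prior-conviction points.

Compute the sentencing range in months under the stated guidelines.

Base offense level for battery: 6.
Final offense level: 6.
Criminal history: 0 prior points → Category Minimal (0-1).
Level 6 falls in the 3-6 band.
Grid: Level 3-6 × Category Minimal = 9-19 months.

9-19 months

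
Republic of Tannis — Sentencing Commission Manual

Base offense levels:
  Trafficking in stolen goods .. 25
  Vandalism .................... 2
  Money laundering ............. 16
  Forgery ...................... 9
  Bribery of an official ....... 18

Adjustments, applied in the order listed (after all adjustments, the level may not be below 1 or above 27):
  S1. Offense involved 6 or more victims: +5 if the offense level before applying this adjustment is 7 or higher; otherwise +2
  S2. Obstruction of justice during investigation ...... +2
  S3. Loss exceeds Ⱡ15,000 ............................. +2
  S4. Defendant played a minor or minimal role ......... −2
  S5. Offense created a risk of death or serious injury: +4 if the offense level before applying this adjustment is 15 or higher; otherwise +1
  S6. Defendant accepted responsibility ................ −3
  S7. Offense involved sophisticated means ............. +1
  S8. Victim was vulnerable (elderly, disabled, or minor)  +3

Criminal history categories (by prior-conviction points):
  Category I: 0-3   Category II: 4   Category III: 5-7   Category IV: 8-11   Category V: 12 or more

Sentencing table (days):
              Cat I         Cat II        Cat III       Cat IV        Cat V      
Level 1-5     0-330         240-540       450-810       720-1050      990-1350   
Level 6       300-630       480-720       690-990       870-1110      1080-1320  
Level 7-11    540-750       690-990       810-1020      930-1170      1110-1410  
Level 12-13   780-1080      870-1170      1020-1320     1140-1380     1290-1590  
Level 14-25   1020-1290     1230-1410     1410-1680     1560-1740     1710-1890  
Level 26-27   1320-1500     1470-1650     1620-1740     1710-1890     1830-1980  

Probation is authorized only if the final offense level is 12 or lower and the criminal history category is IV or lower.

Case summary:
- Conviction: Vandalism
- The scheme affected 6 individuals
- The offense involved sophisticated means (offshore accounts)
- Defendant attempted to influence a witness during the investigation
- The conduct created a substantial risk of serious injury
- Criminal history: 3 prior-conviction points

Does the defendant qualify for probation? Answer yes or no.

Base offense level for vandalism: 2.
S1 applies (level before this adjustment is 2 < 7, so +2): 2 + 2 = 4.
S2 applies: 4 + 2 = 6.
S3 does not apply.
S5 applies (level before this adjustment is 6 < 15, so +1): 6 + 1 = 7.
S7 applies: 7 + 1 = 8.
S8 does not apply.
Final offense level: 8.
Criminal history: 3 prior points → Category I (0-3).
Level 8 falls in the 7-11 band.
Grid: Level 7-11 × Category I = 540-750 days.
Probation check: level 8 ≤ 12 and category I ≤ IV → eligible.

Yes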